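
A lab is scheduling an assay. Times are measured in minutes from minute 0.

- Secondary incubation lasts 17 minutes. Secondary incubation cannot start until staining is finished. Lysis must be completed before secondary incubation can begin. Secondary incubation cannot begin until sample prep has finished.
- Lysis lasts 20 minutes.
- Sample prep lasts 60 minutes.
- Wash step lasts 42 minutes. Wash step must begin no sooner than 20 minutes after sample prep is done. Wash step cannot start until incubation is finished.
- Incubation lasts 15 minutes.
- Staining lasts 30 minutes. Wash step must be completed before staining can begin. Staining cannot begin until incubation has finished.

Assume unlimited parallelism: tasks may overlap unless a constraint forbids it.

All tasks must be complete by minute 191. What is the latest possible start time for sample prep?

Secondary incubation must finish by minute 191; it takes 17 minutes, so it must start by 191 − 17 = minute 174.
Staining has to be done before secondary incubation (must start by minute 174). That means finishing by minute 174, i.e. starting by 174 − 30 = minute 144.
Wash step feeds into staining (must start by minute 144); so wash step must finish by minute 144 and therefore start by minute 102.
Sample prep must finish in time for wash step (must start by minute 102, minus 20-minute gap → minute 82); secondary incubation (must start by minute 174). The tightest is minute 82, so sample prep must start by 82 − 60 = minute 22.

22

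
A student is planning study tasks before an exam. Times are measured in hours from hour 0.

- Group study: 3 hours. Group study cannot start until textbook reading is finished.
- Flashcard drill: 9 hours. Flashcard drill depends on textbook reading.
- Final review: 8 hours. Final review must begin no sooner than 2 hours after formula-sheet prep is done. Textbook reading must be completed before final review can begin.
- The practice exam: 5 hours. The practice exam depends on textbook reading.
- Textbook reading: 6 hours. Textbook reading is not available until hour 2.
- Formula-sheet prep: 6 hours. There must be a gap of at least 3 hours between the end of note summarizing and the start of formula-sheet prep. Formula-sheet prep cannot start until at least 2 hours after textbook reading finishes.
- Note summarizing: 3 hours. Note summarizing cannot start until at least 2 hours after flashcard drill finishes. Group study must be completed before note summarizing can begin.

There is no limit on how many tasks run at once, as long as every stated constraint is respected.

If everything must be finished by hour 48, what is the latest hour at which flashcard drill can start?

15

Final review has no dependents, so it just needs to finish by hour 48. Starting by 48 − 8 = hour 40 achieves that.
Formula-sheet prep feeds into final review (must start by hour 40, minus 2-hour gap → hour 38); so formula-sheet prep must finish by hour 38 and therefore start by hour 32.
Note summarizing must finish before formula-sheet prep (must start by hour 32, minus 3-hour gap → hour 29). With a 3-hour duration, note summarizing must start by 29 − 3 = hour 26.
Flashcard drill has to be done before note summarizing (must start by hour 26, minus 2-hour gap → hour 24). That means finishing by hour 24, i.e. starting by 24 − 9 = hour 15.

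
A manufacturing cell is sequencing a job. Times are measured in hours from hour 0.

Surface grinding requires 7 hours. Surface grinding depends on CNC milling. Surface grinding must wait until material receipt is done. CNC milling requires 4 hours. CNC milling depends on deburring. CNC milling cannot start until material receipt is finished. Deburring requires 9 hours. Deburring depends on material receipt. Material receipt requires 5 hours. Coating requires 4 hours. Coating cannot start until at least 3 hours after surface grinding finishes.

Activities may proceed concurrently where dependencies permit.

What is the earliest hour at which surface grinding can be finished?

Material receipt has no prerequisites, so it starts at hour 0 and finishes at hour 5.
Deburring waits on material receipt (finishes hour 5), so it starts at hour 5 and finishes at 5 + 9 = hour 14.
CNC milling needs all of deburring (finishes hour 14); material receipt (finishes hour 5). That puts its earliest start at hour 14; it finishes at 14 + 4 = hour 18.
Surface grinding has to wait for CNC milling (finishes hour 18); material receipt (finishes hour 5). The latest of these is hour 18, so surface grinding runs hour 18 to 18 + 7 = hour 25.

25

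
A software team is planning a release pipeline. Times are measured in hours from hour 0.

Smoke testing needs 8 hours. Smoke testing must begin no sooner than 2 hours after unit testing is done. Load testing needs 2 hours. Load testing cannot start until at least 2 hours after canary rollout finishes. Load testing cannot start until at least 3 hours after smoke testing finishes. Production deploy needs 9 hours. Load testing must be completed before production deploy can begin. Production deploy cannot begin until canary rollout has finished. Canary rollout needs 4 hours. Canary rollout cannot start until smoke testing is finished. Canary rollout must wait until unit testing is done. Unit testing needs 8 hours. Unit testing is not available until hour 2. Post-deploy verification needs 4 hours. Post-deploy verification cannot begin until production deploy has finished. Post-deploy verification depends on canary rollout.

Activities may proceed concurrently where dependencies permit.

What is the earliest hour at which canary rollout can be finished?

After its own release at hour 2, unit testing can start at hour 2 and finishes at hour 10.
After unit testing (finishes hour 10, plus 2-hour gap → hour 12), smoke testing can start at hour 12 and finishes at hour 20.
For canary rollout: smoke testing (finishes hour 20); unit testing (finishes hour 10). Taking the maximum gives a start of hour 20, and it finishes at 20 + 4 = hour 24.

24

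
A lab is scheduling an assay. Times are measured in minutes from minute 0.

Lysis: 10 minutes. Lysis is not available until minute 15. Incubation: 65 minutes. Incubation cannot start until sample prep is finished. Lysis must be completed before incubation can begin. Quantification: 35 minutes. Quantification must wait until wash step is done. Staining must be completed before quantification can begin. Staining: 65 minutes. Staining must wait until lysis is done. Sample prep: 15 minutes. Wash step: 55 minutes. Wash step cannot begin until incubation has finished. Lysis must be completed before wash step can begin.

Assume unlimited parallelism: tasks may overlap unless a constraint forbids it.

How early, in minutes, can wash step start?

90

After its own release at minute 15, lysis can start at minute 15 and finishes at minute 25.
Sample prep can start immediately at minute 0; it finishes at minute 15.
Incubation needs all of sample prep (finishes minute 15); lysis (finishes minute 25). That puts its earliest start at minute 25; it finishes at 25 + 65 = minute 90.
Wash step waits on incubation (finishes minute 90); lysis (finishes minute 25). The latest of these is minute 90, which is the earliest wash step can start.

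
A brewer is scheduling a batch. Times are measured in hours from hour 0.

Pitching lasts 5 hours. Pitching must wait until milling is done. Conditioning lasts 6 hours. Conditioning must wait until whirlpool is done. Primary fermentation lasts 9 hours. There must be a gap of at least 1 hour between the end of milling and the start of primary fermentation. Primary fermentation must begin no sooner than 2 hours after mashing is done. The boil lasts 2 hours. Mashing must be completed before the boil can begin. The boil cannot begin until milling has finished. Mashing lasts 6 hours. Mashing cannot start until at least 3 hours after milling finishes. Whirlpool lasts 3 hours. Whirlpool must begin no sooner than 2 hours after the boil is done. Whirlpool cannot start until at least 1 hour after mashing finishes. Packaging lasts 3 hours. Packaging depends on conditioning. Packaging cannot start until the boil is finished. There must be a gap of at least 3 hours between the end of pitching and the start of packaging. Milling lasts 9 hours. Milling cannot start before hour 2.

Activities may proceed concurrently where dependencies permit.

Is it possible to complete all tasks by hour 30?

No

Milling cannot begin until its own release at hour 2. It runs from hour 2 to 2 + 9 = hour 11.
After milling (finishes hour 11), pitching can start at hour 11 and finishes at hour 16.
Mashing cannot begin until milling (finishes hour 11, plus 3-hour gap → hour 14). It runs from hour 14 to 14 + 6 = hour 20.
For primary fermentation: milling (finishes hour 11, plus 1-hour gap → hour 12); mashing (finishes hour 20, plus 2-hour gap → hour 22). Taking the maximum gives a start of hour 22, and it finishes at 22 + 9 = hour 31.
The boil cannot start until mashing (finishes hour 20); milling (finishes hour 11). The controlling bound is hour 20, so the boil finishes at 20 + 2 = hour 22.
Whirlpool cannot start until the boil (finishes hour 22, plus 2-hour gap → hour 24); mashing (finishes hour 20, plus 1-hour gap → hour 21). The controlling bound is hour 24, so whirlpool finishes at 24 + 3 = hour 27.
Conditioning waits on whirlpool (finishes hour 27), so it starts at hour 27 and finishes at 27 + 6 = hour 33.
Packaging cannot start until conditioning (finishes hour 33); the boil (finishes hour 22); pitching (finishes hour 16, plus 3-hour gap → hour 19). The controlling bound is hour 33, so packaging finishes at 33 + 3 = hour 36.
The earliest everything can be done is hour 36, which is after the deadline of 30, so it is not possible.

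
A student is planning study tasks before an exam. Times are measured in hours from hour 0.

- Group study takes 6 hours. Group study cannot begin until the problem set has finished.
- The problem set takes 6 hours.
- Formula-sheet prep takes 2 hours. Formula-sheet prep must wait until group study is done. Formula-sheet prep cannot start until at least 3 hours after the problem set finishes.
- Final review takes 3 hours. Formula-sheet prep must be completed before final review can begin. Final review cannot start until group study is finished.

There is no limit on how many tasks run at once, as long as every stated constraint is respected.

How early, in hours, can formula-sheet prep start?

12

The problem set can start immediately at hour 0; it finishes at hour 6.
Group study waits on the problem set (finishes hour 6), so it starts at hour 6 and finishes at 6 + 6 = hour 12.
Formula-sheet prep waits on group study (finishes hour 12); the problem set (finishes hour 6, plus 3-hour gap → hour 9). The latest of these is hour 12, which is the earliest formula-sheet prep can start.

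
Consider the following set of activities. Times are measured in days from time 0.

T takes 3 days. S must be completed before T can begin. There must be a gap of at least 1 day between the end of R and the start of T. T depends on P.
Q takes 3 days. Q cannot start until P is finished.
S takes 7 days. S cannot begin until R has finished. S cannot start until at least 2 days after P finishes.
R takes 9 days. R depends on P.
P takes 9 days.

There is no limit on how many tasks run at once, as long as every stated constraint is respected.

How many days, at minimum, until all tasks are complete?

28

Nothing blocks P, so it runs from day 0 to day 9.
R waits on P (finishes day 9), so it starts at day 9 and finishes at 9 + 9 = day 18.
S needs all of R (finishes day 18); P (finishes day 9, plus 2-day gap → day 11). That puts its earliest start at day 18; it finishes at 18 + 7 = day 25.
T cannot start until S (finishes day 25); R (finishes day 18, plus 1-day gap → day 19); P (finishes day 9). The controlling bound is day 25, so T finishes at 25 + 3 = day 28.
Q cannot begin until P (finishes day 9). It runs from day 9 to 9 + 3 = day 12.
All tasks are finished once the last one completes. Finish times: P at 9, Q at 12, R at 18, S at 25, T at 28. The latest is day 28.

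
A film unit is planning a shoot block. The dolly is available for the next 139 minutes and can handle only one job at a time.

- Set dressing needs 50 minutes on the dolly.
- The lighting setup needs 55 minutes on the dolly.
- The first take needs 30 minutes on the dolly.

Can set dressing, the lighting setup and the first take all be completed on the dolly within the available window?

Running back to back, the jobs need 50 + 55 + 30 = 135 minutes on the dolly.
Since 135 ≤ 139, they fit within the window.

Yes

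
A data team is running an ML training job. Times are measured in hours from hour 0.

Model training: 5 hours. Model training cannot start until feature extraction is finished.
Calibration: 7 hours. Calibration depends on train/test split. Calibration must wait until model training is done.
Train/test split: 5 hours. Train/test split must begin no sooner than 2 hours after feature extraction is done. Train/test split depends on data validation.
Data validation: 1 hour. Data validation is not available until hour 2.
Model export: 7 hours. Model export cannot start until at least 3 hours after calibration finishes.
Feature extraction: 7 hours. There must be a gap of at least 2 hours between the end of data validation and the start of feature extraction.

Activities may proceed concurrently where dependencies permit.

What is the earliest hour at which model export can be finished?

36

After its own release at hour 2, data validation can start at hour 2 and finishes at hour 3.
Feature extraction cannot begin until data validation (finishes hour 3, plus 2-hour gap → hour 5). It runs from hour 5 to 5 + 7 = hour 12.
After feature extraction (finishes hour 12), model training can start at hour 12 and finishes at hour 17.
Train/test split needs all of feature extraction (finishes hour 12, plus 2-hour gap → hour 14); data validation (finishes hour 3). That puts its earliest start at hour 14; it finishes at 14 + 5 = hour 19.
Calibration needs all of train/test split (finishes hour 19); model training (finishes hour 17). That puts its earliest start at hour 19; it finishes at 19 + 7 = hour 26.
After calibration (finishes hour 26, plus 3-hour gap → hour 29), model export can start at hour 29 and finishes at hour 36.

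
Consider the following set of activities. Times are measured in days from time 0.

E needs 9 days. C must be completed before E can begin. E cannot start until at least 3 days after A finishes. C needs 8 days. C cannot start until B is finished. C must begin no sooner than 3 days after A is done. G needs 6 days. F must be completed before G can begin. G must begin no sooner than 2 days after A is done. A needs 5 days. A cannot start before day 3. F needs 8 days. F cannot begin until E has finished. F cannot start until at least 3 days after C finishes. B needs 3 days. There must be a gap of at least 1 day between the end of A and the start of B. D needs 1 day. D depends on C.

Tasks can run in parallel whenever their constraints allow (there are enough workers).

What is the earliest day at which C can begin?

A cannot begin until its own release at day 3. It runs from day 3 to 3 + 5 = day 8.
B cannot begin until A (finishes day 8, plus 1-day gap → day 9). It runs from day 9 to 9 + 3 = day 12.
C waits on B (finishes day 12); A (finishes day 8, plus 3-day gap → day 11). The latest of these is day 12, which is the earliest C can start.

12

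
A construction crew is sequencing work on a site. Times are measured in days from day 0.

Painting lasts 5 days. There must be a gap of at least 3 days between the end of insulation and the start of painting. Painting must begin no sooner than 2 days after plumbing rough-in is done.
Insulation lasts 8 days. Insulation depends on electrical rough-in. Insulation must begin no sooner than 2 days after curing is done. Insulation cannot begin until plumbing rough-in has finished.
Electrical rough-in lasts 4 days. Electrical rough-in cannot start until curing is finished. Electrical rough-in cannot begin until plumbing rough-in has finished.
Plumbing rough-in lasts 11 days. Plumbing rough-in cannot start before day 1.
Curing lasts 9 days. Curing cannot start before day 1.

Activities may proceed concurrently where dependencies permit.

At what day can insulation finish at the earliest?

Plumbing rough-in cannot begin until its own release at day 1. It runs from day 1 to 1 + 11 = day 12.
Curing waits on its own release at day 1, so it starts at day 1 and finishes at 1 + 9 = day 10.
Electrical rough-in has to wait for curing (finishes day 10); plumbing rough-in (finishes day 12). The latest of these is day 12, so electrical rough-in runs day 12 to 12 + 4 = day 16.
For insulation: electrical rough-in (finishes day 16); curing (finishes day 10, plus 2-day gap → day 12); plumbing rough-in (finishes day 12). Taking the maximum gives a start of day 16, and it finishes at 16 + 8 = day 24.

24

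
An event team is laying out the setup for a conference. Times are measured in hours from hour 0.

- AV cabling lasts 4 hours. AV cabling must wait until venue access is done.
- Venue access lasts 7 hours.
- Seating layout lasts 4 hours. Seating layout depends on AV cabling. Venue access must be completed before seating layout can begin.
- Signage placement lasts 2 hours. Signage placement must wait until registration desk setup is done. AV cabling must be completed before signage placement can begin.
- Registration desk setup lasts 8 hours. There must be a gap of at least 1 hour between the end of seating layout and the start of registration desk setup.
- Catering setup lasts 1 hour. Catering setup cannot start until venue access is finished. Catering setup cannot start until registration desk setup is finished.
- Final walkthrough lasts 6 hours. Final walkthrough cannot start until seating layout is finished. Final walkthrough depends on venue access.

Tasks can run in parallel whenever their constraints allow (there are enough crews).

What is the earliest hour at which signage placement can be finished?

Nothing blocks venue access, so it runs from hour 0 to hour 7.
AV cabling waits on venue access (finishes hour 7), so it starts at hour 7 and finishes at 7 + 4 = hour 11.
Seating layout cannot start until AV cabling (finishes hour 11); venue access (finishes hour 7). The controlling bound is hour 11, so seating layout finishes at 11 + 4 = hour 15.
Registration desk setup waits on seating layout (finishes hour 15, plus 1-hour gap → hour 16), so it starts at hour 16 and finishes at 16 + 8 = hour 24.
For signage placement: registration desk setup (finishes hour 24); AV cabling (finishes hour 11). Taking the maximum gives a start of hour 24, and it finishes at 24 + 2 = hour 26.

26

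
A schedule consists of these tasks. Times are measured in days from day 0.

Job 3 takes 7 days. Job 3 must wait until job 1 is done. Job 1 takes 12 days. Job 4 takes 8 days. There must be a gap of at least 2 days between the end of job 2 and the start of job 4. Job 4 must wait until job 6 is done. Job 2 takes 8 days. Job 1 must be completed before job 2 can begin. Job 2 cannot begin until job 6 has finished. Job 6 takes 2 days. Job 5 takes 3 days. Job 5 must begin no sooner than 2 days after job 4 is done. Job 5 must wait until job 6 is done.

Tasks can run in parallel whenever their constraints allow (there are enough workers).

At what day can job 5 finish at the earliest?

35

Job 6 has no prerequisites, so it starts at day 0 and finishes at day 2.
Job 1 has no prerequisites, so it starts at day 0 and finishes at day 12.
For job 2: job 1 (finishes day 12); job 6 (finishes day 2). Taking the maximum gives a start of day 12, and it finishes at 12 + 8 = day 20.
Job 4 needs all of job 2 (finishes day 20, plus 2-day gap → day 22); job 6 (finishes day 2). That puts its earliest start at day 22; it finishes at 22 + 8 = day 30.
Job 5 cannot start until job 4 (finishes day 30, plus 2-day gap → day 32); job 6 (finishes day 2). The controlling bound is day 32, so job 5 finishes at 32 + 3 = day 35.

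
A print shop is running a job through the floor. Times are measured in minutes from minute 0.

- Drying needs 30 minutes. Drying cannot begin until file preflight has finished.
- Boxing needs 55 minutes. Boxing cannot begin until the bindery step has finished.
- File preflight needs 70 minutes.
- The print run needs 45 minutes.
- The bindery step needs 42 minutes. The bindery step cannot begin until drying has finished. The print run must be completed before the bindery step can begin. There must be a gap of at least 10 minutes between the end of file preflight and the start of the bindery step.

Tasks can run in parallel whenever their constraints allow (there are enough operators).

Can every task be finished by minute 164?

No

Nothing blocks the print run, so it runs from minute 0 to minute 45.
File preflight has no prerequisites, so it starts at minute 0 and finishes at minute 70.
After file preflight (finishes minute 70), drying can start at minute 70 and finishes at minute 100.
For the bindery step: drying (finishes minute 100); the print run (finishes minute 45); file preflight (finishes minute 70, plus 10-minute gap → minute 80). Taking the maximum gives a start of minute 100, and it finishes at 100 + 42 = minute 142.
After the bindery step (finishes minute 142), boxing can start at minute 142 and finishes at minute 197.
The earliest everything can be done is minute 197, which is after the deadline of 164, so it is not possible.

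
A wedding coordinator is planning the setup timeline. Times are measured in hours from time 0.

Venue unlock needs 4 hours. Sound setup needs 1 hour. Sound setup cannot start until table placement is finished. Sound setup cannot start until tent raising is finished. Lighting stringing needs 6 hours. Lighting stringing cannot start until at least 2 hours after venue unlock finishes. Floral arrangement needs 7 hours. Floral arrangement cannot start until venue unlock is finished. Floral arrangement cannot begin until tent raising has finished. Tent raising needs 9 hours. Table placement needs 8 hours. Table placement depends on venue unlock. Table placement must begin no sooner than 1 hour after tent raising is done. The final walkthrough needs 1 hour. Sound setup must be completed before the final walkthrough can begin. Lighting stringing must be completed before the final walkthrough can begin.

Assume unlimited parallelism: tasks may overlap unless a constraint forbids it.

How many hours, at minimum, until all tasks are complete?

20

Nothing blocks tent raising, so it runs from hour 0 to hour 9.
Nothing blocks venue unlock, so it runs from hour 0 to hour 4.
Lighting stringing cannot begin until venue unlock (finishes hour 4, plus 2-hour gap → hour 6). It runs from hour 6 to 6 + 6 = hour 12.
For floral arrangement: venue unlock (finishes hour 4); tent raising (finishes hour 9). Taking the maximum gives a start of hour 9, and it finishes at 9 + 7 = hour 16.
Table placement cannot start until venue unlock (finishes hour 4); tent raising (finishes hour 9, plus 1-hour gap → hour 10). The controlling bound is hour 10, so table placement finishes at 10 + 8 = hour 18.
Sound setup has to wait for table placement (finishes hour 18); tent raising (finishes hour 9). The latest of these is hour 18, so sound setup runs hour 18 to 18 + 1 = hour 19.
For the final walkthrough: sound setup (finishes hour 19); lighting stringing (finishes hour 12). Taking the maximum gives a start of hour 19, and it finishes at 19 + 1 = hour 20.
All tasks are finished once the last one completes. Finish times: Venue unlock at 4, Tent raising at 9, Table placement at 18, Floral arrangement at 16, Lighting stringing at 12, Sound setup at 19, The final walkthrough at 20. The latest is hour 20.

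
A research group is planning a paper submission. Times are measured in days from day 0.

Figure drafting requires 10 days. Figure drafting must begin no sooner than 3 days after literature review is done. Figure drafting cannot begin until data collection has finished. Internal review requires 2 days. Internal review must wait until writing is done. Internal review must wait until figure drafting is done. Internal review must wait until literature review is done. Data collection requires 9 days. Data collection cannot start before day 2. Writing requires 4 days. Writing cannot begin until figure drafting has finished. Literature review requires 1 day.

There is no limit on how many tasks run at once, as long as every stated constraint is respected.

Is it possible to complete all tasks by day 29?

After its own release at day 2, data collection can start at day 2 and finishes at day 11.
Literature review can start immediately at day 0; it finishes at day 1.
Figure drafting has to wait for literature review (finishes day 1, plus 3-day gap → day 4); data collection (finishes day 11). The latest of these is day 11, so figure drafting runs day 11 to 11 + 10 = day 21.
After figure drafting (finishes day 21), writing can start at day 21 and finishes at day 25.
Internal review has to wait for writing (finishes day 25); figure drafting (finishes day 21); literature review (finishes day 1). The latest of these is day 25, so internal review runs day 25 to 25 + 2 = day 27.
Every task is finished by day 27, which is no later than the deadline of 29, so the schedule is feasible.

Yes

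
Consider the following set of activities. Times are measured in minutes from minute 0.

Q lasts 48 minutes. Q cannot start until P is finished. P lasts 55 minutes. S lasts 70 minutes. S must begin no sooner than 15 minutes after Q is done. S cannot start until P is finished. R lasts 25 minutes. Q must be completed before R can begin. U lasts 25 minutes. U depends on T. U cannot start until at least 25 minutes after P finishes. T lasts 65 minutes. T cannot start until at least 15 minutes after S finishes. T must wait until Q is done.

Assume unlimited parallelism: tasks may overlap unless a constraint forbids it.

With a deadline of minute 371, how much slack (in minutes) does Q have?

P has no prerequisites, so it starts at minute 0 and finishes at minute 55.
Q waits on P (finishes minute 55), so it starts at minute 55 and finishes at 55 + 48 = minute 103.

Working backward from the deadline:
R has no dependents, so it just needs to finish by minute 371. Starting by 371 − 25 = minute 346 achieves that.
U must finish by minute 371; it takes 25 minutes, so it must start by 371 − 25 = minute 346.
T must finish before U (must start by minute 346). With a 65-minute duration, T must start by 346 − 65 = minute 281.
S must finish before T (must start by minute 281, minus 15-minute gap → minute 266). With a 70-minute duration, S must start by 266 − 70 = minute 196.
Q feeds R (must start by minute 346); S (must start by minute 196, minus 15-minute gap → minute 181); T (must start by minute 281). Taking the minimum, Q must finish by minute 181 and start by 181 − 48 = minute 133.
So Q can start as early as minute 55 and as late as minute 133, giving 133 − 55 = 78 minutes of slack.

78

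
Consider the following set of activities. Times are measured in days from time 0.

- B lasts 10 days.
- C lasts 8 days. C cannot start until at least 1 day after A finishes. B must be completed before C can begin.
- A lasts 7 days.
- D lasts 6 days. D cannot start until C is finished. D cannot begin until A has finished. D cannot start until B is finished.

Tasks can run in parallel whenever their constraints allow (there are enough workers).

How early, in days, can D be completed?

24

Nothing blocks B, so it runs from day 0 to day 10.
A has no prerequisites, so it starts at day 0 and finishes at day 7.
C cannot start until A (finishes day 7, plus 1-day gap → day 8); B (finishes day 10). The controlling bound is day 10, so C finishes at 10 + 8 = day 18.
D cannot start until C (finishes day 18); A (finishes day 7); B (finishes day 10). The controlling bound is day 18, so D finishes at 18 + 6 = day 24.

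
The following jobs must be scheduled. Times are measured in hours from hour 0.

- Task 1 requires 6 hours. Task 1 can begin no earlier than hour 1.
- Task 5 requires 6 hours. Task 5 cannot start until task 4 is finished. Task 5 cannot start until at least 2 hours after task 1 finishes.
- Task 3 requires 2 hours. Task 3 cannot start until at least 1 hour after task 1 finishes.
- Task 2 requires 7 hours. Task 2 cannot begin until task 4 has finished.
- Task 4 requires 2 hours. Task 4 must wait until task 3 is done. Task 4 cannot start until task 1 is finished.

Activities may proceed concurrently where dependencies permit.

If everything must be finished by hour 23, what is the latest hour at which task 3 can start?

Task 2 must finish by hour 23; it takes 7 hours, so it must start by 23 − 7 = hour 16.
To finish by hour 23, task 5 (duration 6) must start no later than hour 17.
Task 4 has several dependents: task 2 (must start by hour 16); task 5 (must start by hour 17). The earliest of those limits is hour 16, so task 4 must start by 16 − 2 = hour 14.
Task 3 must finish before task 4 (must start by hour 14). With a 2-hour duration, task 3 must start by 14 − 2 = hour 12.

12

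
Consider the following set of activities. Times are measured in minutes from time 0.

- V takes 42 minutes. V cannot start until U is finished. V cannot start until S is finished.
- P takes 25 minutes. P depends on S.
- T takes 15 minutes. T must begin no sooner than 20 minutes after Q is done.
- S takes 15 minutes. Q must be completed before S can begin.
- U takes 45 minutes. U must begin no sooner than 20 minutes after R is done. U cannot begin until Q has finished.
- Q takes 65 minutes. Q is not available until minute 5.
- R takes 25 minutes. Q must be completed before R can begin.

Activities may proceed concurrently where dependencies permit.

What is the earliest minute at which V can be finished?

After its own release at minute 5, Q can start at minute 5 and finishes at minute 70.
After Q (finishes minute 70), S can start at minute 70 and finishes at minute 85.
R waits on Q (finishes minute 70), so it starts at minute 70 and finishes at 70 + 25 = minute 95.
For U: R (finishes minute 95, plus 20-minute gap → minute 115); Q (finishes minute 70). Taking the maximum gives a start of minute 115, and it finishes at 115 + 45 = minute 160.
V has to wait for U (finishes minute 160); S (finishes minute 85). The latest of these is minute 160, so V runs minute 160 to 160 + 42 = minute 202.

202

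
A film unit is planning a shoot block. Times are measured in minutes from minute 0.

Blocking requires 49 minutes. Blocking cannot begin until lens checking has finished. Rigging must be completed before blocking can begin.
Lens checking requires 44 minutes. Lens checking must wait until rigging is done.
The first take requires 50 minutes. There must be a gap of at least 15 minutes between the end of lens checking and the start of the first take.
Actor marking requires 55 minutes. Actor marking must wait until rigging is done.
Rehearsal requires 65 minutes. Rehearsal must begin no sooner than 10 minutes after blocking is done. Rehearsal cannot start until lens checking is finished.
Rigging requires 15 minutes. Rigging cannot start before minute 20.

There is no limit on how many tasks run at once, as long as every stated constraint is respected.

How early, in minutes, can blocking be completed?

After its own release at minute 20, rigging can start at minute 20 and finishes at minute 35.
Lens checking cannot begin until rigging (finishes minute 35). It runs from minute 35 to 35 + 44 = minute 79.
Blocking needs all of lens checking (finishes minute 79); rigging (finishes minute 35). That puts its earliest start at minute 79; it finishes at 79 + 49 = minute 128.

128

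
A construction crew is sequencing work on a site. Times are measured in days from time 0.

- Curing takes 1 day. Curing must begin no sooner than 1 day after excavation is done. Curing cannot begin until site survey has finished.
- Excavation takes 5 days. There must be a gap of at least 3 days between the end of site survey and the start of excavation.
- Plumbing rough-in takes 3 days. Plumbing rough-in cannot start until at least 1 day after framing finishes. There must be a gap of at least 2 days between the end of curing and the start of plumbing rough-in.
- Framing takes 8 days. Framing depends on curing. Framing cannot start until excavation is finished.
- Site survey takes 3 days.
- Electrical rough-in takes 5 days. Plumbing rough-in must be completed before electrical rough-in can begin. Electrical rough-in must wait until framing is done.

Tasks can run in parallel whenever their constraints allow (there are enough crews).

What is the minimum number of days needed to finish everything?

Site survey can start immediately at day 0; it finishes at day 3.
Excavation waits on site survey (finishes day 3, plus 3-day gap → day 6), so it starts at day 6 and finishes at 6 + 5 = day 11.
Curing has to wait for excavation (finishes day 11, plus 1-day gap → day 12); site survey (finishes day 3). The latest of these is day 12, so curing runs day 12 to 12 + 1 = day 13.
For framing: curing (finishes day 13); excavation (finishes day 11). Taking the maximum gives a start of day 13, and it finishes at 13 + 8 = day 21.
For plumbing rough-in: framing (finishes day 21, plus 1-day gap → day 22); curing (finishes day 13, plus 2-day gap → day 15). Taking the maximum gives a start of day 22, and it finishes at 22 + 3 = day 25.
Electrical rough-in has to wait for plumbing rough-in (finishes day 25); framing (finishes day 21). The latest of these is day 25, so electrical rough-in runs day 25 to 25 + 5 = day 30.
All tasks are finished once the last one completes. Finish times: Site survey at 3, Excavation at 11, Curing at 13, Framing at 21, Plumbing rough-in at 25, Electrical rough-in at 30. The latest is day 30.

30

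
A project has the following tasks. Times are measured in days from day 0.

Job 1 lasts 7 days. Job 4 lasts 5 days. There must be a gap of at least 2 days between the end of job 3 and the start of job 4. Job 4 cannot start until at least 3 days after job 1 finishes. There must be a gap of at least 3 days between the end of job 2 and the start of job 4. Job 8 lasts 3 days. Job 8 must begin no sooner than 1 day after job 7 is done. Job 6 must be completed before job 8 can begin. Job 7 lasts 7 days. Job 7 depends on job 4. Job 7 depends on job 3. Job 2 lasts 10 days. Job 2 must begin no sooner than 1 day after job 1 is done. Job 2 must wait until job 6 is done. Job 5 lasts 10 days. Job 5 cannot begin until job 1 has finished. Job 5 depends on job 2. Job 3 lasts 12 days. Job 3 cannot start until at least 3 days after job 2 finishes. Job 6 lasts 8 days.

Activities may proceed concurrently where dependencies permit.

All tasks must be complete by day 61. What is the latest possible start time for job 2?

Nothing follows job 8; the deadline of day 61 is its only limit. It must start by 61 − 3 = day 58.
Job 7 has to be done before job 8 (must start by day 58, minus 1-day gap → day 57). That means finishing by day 57, i.e. starting by 57 − 7 = day 50.
Since job 7 (must start by day 50) depends on it, job 4 must finish by day 50. Backing off its 5-day duration gives a latest start of day 45.
For job 3: job 4 (must start by day 45, minus 2-day gap → day 43); job 7 (must start by day 50). The most restrictive is day 43; with a 12-day duration, job 3 must start by day 31.
Job 5 has no dependents, so it just needs to finish by day 61. Starting by 61 − 10 = day 51 achieves that.
Job 2 has several dependents: job 3 (must start by day 31, minus 3-day gap → day 28); job 4 (must start by day 45, minus 3-day gap → day 42); job 5 (must start by day 51). The earliest of those limits is day 28, so job 2 must start by 28 − 10 = day 18.

18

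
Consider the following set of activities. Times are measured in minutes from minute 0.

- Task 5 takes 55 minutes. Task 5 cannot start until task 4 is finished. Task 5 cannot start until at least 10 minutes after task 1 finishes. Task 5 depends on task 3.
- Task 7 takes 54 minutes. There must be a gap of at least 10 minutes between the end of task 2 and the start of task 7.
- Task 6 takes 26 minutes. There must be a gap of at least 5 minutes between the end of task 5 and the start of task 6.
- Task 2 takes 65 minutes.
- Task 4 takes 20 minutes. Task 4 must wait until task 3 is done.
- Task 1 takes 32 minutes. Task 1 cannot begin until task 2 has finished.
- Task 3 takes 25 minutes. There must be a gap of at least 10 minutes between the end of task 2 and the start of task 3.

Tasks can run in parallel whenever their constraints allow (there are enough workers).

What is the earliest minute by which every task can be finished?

Task 2 can start immediately at minute 0; it finishes at minute 65.
Task 7 waits on task 2 (finishes minute 65, plus 10-minute gap → minute 75), so it starts at minute 75 and finishes at 75 + 54 = minute 129.
Task 3 cannot begin until task 2 (finishes minute 65, plus 10-minute gap → minute 75). It runs from minute 75 to 75 + 25 = minute 100.
Task 4 cannot begin until task 3 (finishes minute 100). It runs from minute 100 to 100 + 20 = minute 120.
After task 2 (finishes minute 65), task 1 can start at minute 65 and finishes at minute 97.
For task 5: task 4 (finishes minute 120); task 1 (finishes minute 97, plus 10-minute gap → minute 107); task 3 (finishes minute 100). Taking the maximum gives a start of minute 120, and it finishes at 120 + 55 = minute 175.
Task 6 cannot begin until task 5 (finishes minute 175, plus 5-minute gap → minute 180). It runs from minute 180 to 180 + 26 = minute 206.
All tasks are finished once the last one completes. Finish times: Task 1 at 97, Task 2 at 65, Task 3 at 100, Task 4 at 120, Task 5 at 175, Task 6 at 206, Task 7 at 129. The latest is minute 206.

206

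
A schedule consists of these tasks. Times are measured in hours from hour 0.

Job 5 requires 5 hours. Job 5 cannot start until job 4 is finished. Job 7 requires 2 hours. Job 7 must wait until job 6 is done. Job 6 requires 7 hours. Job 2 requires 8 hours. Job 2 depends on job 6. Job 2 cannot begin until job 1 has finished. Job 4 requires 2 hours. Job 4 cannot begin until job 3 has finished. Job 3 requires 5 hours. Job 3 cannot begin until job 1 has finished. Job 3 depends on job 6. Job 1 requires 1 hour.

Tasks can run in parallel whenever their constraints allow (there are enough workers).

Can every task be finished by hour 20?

Yes

Nothing blocks job 6, so it runs from hour 0 to hour 7.
Job 7 waits on job 6 (finishes hour 7), so it starts at hour 7 and finishes at 7 + 2 = hour 9.
Nothing blocks job 1, so it runs from hour 0 to hour 1.
For job 3: job 1 (finishes hour 1); job 6 (finishes hour 7). Taking the maximum gives a start of hour 7, and it finishes at 7 + 5 = hour 12.
Job 4 cannot begin until job 3 (finishes hour 12). It runs from hour 12 to 12 + 2 = hour 14.
Job 5 cannot begin until job 4 (finishes hour 14). It runs from hour 14 to 14 + 5 = hour 19.
Job 2 cannot start until job 6 (finishes hour 7); job 1 (finishes hour 1). The controlling bound is hour 7, so job 2 finishes at 7 + 8 = hour 15.
Every task is finished by hour 19, which is no later than the deadline of 20, so the schedule is feasible.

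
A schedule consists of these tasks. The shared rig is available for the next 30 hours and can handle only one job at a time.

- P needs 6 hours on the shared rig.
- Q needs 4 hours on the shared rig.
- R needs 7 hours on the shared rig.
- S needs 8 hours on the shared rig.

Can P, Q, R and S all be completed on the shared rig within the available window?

Running back to back, the jobs need 6 + 4 + 7 + 8 = 25 hours on the shared rig.
Since 25 ≤ 30, they fit within the window.

Yes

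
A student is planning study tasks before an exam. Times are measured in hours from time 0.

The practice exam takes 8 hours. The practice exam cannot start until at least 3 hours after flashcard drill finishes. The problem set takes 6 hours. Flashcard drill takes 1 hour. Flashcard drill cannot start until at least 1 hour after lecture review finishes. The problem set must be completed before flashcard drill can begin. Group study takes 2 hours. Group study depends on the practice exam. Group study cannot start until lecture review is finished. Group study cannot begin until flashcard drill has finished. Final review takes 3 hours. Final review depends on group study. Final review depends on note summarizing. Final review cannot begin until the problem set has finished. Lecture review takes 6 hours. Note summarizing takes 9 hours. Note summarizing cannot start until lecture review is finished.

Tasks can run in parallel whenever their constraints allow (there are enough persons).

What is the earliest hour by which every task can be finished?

24

Nothing blocks the problem set, so it runs from hour 0 to hour 6.
Lecture review has no prerequisites, so it starts at hour 0 and finishes at hour 6.
After lecture review (finishes hour 6), note summarizing can start at hour 6 and finishes at hour 15.
Flashcard drill cannot start until lecture review (finishes hour 6, plus 1-hour gap → hour 7); the problem set (finishes hour 6). The controlling bound is hour 7, so flashcard drill finishes at 7 + 1 = hour 8.
The practice exam waits on flashcard drill (finishes hour 8, plus 3-hour gap → hour 11), so it starts at hour 11 and finishes at 11 + 8 = hour 19.
Group study needs all of the practice exam (finishes hour 19); lecture review (finishes hour 6); flashcard drill (finishes hour 8). That puts its earliest start at hour 19; it finishes at 19 + 2 = hour 21.
Final review has to wait for group study (finishes hour 21); note summarizing (finishes hour 15); the problem set (finishes hour 6). The latest of these is hour 21, so final review runs hour 21 to 21 + 3 = hour 24.
All tasks are finished once the last one completes. Finish times: Lecture review at 6, The problem set at 6, Flashcard drill at 8, The practice exam at 19, Group study at 21, Note summarizing at 15, Final review at 24. The latest is hour 24.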